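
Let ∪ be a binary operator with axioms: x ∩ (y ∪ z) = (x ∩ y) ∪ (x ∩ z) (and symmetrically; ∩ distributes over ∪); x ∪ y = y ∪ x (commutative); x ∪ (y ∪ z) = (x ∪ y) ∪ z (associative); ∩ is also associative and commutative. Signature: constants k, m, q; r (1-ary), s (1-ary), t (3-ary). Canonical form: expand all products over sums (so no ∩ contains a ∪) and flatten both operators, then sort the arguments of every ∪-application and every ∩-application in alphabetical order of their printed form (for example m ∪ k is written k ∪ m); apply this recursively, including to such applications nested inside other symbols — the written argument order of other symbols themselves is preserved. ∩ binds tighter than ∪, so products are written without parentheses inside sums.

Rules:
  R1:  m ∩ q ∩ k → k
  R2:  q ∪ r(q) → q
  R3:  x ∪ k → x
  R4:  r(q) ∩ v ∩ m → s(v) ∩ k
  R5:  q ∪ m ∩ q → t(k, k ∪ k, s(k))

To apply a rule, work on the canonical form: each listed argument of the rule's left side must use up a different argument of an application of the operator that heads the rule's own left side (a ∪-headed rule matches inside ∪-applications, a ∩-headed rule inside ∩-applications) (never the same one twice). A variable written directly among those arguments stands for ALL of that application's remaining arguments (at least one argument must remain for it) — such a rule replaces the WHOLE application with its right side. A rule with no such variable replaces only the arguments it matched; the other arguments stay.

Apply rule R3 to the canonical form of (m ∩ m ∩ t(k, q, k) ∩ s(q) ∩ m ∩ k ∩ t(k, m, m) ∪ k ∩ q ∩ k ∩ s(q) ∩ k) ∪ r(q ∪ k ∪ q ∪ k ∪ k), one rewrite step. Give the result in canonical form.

Answer: k ∩ k ∩ k ∩ q ∩ s(q) ∪ k ∩ m ∩ m ∩ m ∩ s(q) ∩ t(k, m, m) ∩ t(k, q, k) ∪ r(k ∪ k ∪ q ∪ q)

Derivation:
Canonical form:  k ∩ k ∩ k ∩ q ∩ s(q) ∪ k ∩ m ∩ m ∩ m ∩ s(q) ∩ t(k, m, m) ∩ t(k, q, k) ∪ r(k ∪ k ∪ k ∪ q ∪ q)
Apply R3:  consuming k;  x := k ∪ k ∪ q ∪ q
The extension variable absorbs all remaining arguments, so the whole application is rewritten.
Result:  k ∩ k ∩ k ∩ q ∩ s(q) ∪ k ∩ m ∩ m ∩ m ∩ s(q) ∩ t(k, m, m) ∩ t(k, q, k) ∪ r(k ∪ k ∪ q ∪ q)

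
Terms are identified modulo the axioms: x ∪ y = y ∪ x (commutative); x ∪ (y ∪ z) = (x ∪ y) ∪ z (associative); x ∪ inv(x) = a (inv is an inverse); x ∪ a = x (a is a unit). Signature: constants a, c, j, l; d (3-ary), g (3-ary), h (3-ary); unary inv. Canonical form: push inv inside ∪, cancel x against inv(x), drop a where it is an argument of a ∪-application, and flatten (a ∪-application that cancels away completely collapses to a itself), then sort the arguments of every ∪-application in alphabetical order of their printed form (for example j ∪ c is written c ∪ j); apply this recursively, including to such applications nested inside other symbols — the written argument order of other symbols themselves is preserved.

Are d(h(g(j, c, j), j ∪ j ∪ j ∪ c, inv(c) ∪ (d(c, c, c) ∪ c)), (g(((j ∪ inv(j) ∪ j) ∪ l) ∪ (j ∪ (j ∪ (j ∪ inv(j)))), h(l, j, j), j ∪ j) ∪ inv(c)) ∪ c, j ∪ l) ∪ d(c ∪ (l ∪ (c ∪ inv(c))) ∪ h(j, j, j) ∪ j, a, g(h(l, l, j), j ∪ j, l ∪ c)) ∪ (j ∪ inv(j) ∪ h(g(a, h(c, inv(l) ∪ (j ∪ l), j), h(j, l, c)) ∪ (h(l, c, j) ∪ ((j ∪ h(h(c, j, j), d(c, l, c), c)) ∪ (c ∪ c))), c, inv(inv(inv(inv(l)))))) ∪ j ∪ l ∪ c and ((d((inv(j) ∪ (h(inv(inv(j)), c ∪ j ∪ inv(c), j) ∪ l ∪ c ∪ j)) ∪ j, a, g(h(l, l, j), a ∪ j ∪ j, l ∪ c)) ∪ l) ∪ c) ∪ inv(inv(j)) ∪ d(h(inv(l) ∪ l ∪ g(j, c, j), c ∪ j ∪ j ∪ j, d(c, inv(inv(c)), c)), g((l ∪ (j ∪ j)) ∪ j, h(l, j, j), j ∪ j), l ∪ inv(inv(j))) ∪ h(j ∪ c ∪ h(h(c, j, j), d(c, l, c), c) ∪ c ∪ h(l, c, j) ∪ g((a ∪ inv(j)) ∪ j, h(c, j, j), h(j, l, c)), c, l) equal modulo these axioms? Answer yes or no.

Left:  d(h(g(j, c, j), j ∪ j ∪ j ∪ c, inv(c) ∪ (d(c, c, c) ∪ c)), (g(((j ∪ inv(j) ∪ j) ∪ l) ∪ (j ∪ (j ∪ (j ∪ inv(j)))), h(l, j, j), j ∪ j) ∪ inv(c)) ∪ c, j ∪ l) ∪ d(c ∪ (l ∪ (c ∪ inv(c))) ∪ h(j, j, j) ∪ j, a, g(h(l, l, j), j ∪ j, l ∪ c)) ∪ (j ∪ inv(j) ∪ h(g(a, h(c, inv(l) ∪ (j ∪ l), j), h(j, l, c)) ∪ (h(l, c, j) ∪ ((j ∪ h(h(c, j, j), d(c, l, c), c)) ∪ (c ∪ c))), c, inv(inv(inv(inv(l)))))) ∪ j ∪ l ∪ c
  Push inv inside:  distribute inv over ∪ and collapse double inv
  Combine occurrences:  d(h(g(j, c, j), c ∪ j ∪ j ∪ j, d(c, c, c)), g(j ∪ j ∪ j ∪ l, h(l, j, j), j ∪ j), j ∪ l) ∪ d(c ∪ h(j, j, j) ∪ j ∪ l, a, g(h(l, l, j), j ∪ j, c ∪ l)) ∪ j ∪ h(c ∪ c ∪ g(a, h(c, j, j), h(j, l, c)) ∪ h(h(c, j, j), d(c, l, c), c) ∪ h(l, c, j) ∪ j, c, l) ∪ l ∪ c
  Order the arguments:  c ∪ d(c ∪ h(j, j, j) ∪ j ∪ l, a, g(h(l, l, j), j ∪ j, c ∪ l)) ∪ d(h(g(j, c, j), c ∪ j ∪ j ∪ j, d(c, c, c)), g(j ∪ j ∪ j ∪ l, h(l, j, j), j ∪ j), j ∪ l) ∪ h(c ∪ c ∪ g(a, h(c, j, j), h(j, l, c)) ∪ h(h(c, j, j), d(c, l, c), c) ∪ h(l, c, j) ∪ j, c, l) ∪ j ∪ l
Right:  ((d((inv(j) ∪ (h(inv(inv(j)), c ∪ j ∪ inv(c), j) ∪ l ∪ c ∪ j)) ∪ j, a, g(h(l, l, j), a ∪ j ∪ j, l ∪ c)) ∪ l) ∪ c) ∪ inv(inv(j)) ∪ d(h(inv(l) ∪ l ∪ g(j, c, j), c ∪ j ∪ j ∪ j, d(c, inv(inv(c)), c)), g((l ∪ (j ∪ j)) ∪ j, h(l, j, j), j ∪ j), l ∪ inv(inv(j))) ∪ h(j ∪ c ∪ h(h(c, j, j), d(c, l, c), c) ∪ c ∪ h(l, c, j) ∪ g((a ∪ inv(j)) ∪ j, h(c, j, j), h(j, l, c)), c, l)
  Push inv inside:  distribute inv over ∪ and collapse double inv
  Collect:  d(c ∪ h(j, j, j) ∪ j ∪ l, a, g(h(l, l, j), j ∪ j, c ∪ l)) ∪ l ∪ c ∪ j ∪ d(h(g(j, c, j), c ∪ j ∪ j ∪ j, d(c, c, c)), g(j ∪ j ∪ j ∪ l, h(l, j, j), j ∪ j), j ∪ l) ∪ h(c ∪ c ∪ g(a, h(c, j, j), h(j, l, c)) ∪ h(h(c, j, j), d(c, l, c), c) ∪ h(l, c, j) ∪ j, c, l)
  Sort:  c ∪ d(c ∪ h(j, j, j) ∪ j ∪ l, a, g(h(l, l, j), j ∪ j, c ∪ l)) ∪ d(h(g(j, c, j), c ∪ j ∪ j ∪ j, d(c, c, c)), g(j ∪ j ∪ j ∪ l, h(l, j, j), j ∪ j), j ∪ l) ∪ h(c ∪ c ∪ g(a, h(c, j, j), h(j, l, c)) ∪ h(h(c, j, j), d(c, l, c), c) ∪ h(l, c, j) ∪ j, c, l) ∪ j ∪ l

Answer: yes — both canonical forms are c ∪ d(c ∪ h(j, j, j) ∪ j ∪ l, a, g(h(l, l, j), j ∪ j, c ∪ l)) ∪ d(h(g(j, c, j), c ∪ j ∪ j ∪ j, d(c, c, c)), g(j ∪ j ∪ j ∪ l, h(l, j, j), j ∪ j), j ∪ l) ∪ h(c ∪ c ∪ g(a, h(c, j, j), h(j, l, c)) ∪ h(h(c, j, j), d(c, l, c), c) ∪ h(l, c, j) ∪ j, c, l) ∪ j ∪ l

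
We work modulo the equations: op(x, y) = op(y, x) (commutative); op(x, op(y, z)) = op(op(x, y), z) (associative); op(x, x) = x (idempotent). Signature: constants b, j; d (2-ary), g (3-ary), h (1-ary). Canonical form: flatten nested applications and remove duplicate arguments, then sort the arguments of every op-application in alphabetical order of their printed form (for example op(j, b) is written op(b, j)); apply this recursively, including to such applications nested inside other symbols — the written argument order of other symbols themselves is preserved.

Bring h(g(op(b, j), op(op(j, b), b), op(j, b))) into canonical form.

Answer: h(g(op(b, j), op(b, j), op(b, j)))

Derivation:
Focus inside:  op(op(j, b), b)
Merge nested applications:  op(j, b, b)
Idempotence:  drop duplicate b
Sort arguments:  op(b, j)
Rebuild:  h(g(op(b, j), op(b, j), op(b, j)))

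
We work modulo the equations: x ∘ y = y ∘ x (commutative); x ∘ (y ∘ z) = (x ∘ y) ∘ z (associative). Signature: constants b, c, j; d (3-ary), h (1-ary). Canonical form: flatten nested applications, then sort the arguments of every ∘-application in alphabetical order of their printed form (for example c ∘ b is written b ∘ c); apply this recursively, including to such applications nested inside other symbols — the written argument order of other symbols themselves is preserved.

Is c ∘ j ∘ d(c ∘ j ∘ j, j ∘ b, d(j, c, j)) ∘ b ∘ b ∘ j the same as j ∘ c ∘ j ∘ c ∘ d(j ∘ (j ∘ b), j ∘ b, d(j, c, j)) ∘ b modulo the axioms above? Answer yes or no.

Answer: no — b ∘ b ∘ c ∘ d(c ∘ j ∘ j, b ∘ j, d(j, c, j)) ∘ j ∘ j vs b ∘ c ∘ c ∘ d(b ∘ j ∘ j, b ∘ j, d(j, c, j)) ∘ j ∘ j

Derivation:
Left:  c ∘ j ∘ d(c ∘ j ∘ j, j ∘ b, d(j, c, j)) ∘ b ∘ b ∘ j
  Simplify inside:  d(c ∘ j ∘ j, j ∘ b, d(j, c, j))  →  d(c ∘ j ∘ j, b ∘ j, d(j, c, j))
  Order the arguments:  b ∘ b ∘ c ∘ d(c ∘ j ∘ j, b ∘ j, d(j, c, j)) ∘ j ∘ j
Right:  j ∘ c ∘ j ∘ c ∘ d(j ∘ (j ∘ b), j ∘ b, d(j, c, j)) ∘ b
  Simplify inside:  d(j ∘ (j ∘ b), j ∘ b, d(j, c, j))  →  d(b ∘ j ∘ j, b ∘ j, d(j, c, j))
  Sort arguments:  b ∘ c ∘ c ∘ d(b ∘ j ∘ j, b ∘ j, d(j, c, j)) ∘ j ∘ j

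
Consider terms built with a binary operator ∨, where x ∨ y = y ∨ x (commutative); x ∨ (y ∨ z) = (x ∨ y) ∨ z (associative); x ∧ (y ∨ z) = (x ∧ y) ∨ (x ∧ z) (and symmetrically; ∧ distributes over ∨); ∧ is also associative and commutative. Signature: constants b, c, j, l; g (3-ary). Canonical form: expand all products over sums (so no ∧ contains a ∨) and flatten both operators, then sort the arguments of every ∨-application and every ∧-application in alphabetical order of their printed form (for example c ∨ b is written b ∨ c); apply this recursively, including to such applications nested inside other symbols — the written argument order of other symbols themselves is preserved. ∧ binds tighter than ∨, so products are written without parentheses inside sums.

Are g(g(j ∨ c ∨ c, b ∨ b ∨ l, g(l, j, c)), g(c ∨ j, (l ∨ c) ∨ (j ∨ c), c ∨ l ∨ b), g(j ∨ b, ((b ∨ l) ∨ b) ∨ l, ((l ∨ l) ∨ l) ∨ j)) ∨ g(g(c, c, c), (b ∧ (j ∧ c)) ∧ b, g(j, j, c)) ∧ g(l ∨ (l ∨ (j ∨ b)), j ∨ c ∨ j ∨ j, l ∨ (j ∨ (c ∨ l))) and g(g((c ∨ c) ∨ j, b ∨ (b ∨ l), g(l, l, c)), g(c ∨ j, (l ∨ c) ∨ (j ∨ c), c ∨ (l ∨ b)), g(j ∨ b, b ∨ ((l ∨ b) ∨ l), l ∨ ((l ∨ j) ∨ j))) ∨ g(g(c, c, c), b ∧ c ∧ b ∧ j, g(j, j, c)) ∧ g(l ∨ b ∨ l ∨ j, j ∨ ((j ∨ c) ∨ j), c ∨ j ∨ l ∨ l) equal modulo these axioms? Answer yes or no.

Answer: no — g(b ∨ j ∨ l ∨ l, c ∨ j ∨ j ∨ j, c ∨ j ∨ l ∨ l) ∧ g(g(c, c, c), b ∧ b ∧ c ∧ j, g(j, j, c)) ∨ g(g(c ∨ c ∨ j, b ∨ b ∨ l, g(l, j, c)), g(c ∨ j, c ∨ c ∨ j ∨ l, b ∨ c ∨ l), g(b ∨ j, b ∨ b ∨ l ∨ l, j ∨ l ∨ l ∨ l)) vs g(b ∨ j ∨ l ∨ l, c ∨ j ∨ j ∨ j, c ∨ j ∨ l ∨ l) ∧ g(g(c, c, c), b ∧ b ∧ c ∧ j, g(j, j, c)) ∨ g(g(c ∨ c ∨ j, b ∨ b ∨ l, g(l, l, c)), g(c ∨ j, c ∨ c ∨ j ∨ l, b ∨ c ∨ l), g(b ∨ j, b ∨ b ∨ l ∨ l, j ∨ j ∨ l ∨ l))

Derivation:
Left:  g(g(j ∨ c ∨ c, b ∨ b ∨ l, g(l, j, c)), g(c ∨ j, (l ∨ c) ∨ (j ∨ c), c ∨ l ∨ b), g(j ∨ b, ((b ∨ l) ∨ b) ∨ l, ((l ∨ l) ∨ l) ∨ j)) ∨ g(g(c, c, c), (b ∧ (j ∧ c)) ∧ b, g(j, j, c)) ∧ g(l ∨ (l ∨ (j ∨ b)), j ∨ c ∨ j ∨ j, l ∨ (j ∨ (c ∨ l)))
  Flatten:  g(g(c ∨ c ∨ j, b ∨ b ∨ l, g(l, j, c)), g(c ∨ j, c ∨ c ∨ j ∨ l, b ∨ c ∨ l), g(b ∨ j, b ∨ b ∨ l ∨ l, j ∨ l ∨ l ∨ l)) ∨ g(b ∨ j ∨ l ∨ l, c ∨ j ∨ j ∨ j, c ∨ j ∨ l ∨ l) ∧ g(g(c, c, c), b ∧ b ∧ c ∧ j, g(j, j, c))
  Sort arguments:  g(b ∨ j ∨ l ∨ l, c ∨ j ∨ j ∨ j, c ∨ j ∨ l ∨ l) ∧ g(g(c, c, c), b ∧ b ∧ c ∧ j, g(j, j, c)) ∨ g(g(c ∨ c ∨ j, b ∨ b ∨ l, g(l, j, c)), g(c ∨ j, c ∨ c ∨ j ∨ l, b ∨ c ∨ l), g(b ∨ j, b ∨ b ∨ l ∨ l, j ∨ l ∨ l ∨ l))
Right:  g(g((c ∨ c) ∨ j, b ∨ (b ∨ l), g(l, l, c)), g(c ∨ j, (l ∨ c) ∨ (j ∨ c), c ∨ (l ∨ b)), g(j ∨ b, b ∨ ((l ∨ b) ∨ l), l ∨ ((l ∨ j) ∨ j))) ∨ g(g(c, c, c), b ∧ c ∧ b ∧ j, g(j, j, c)) ∧ g(l ∨ b ∨ l ∨ j, j ∨ ((j ∨ c) ∨ j), c ∨ j ∨ l ∨ l)
  Merge nested applications:  g(g(c ∨ c ∨ j, b ∨ b ∨ l, g(l, l, c)), g(c ∨ j, c ∨ c ∨ j ∨ l, b ∨ c ∨ l), g(b ∨ j, b ∨ b ∨ l ∨ l, j ∨ j ∨ l ∨ l)) ∨ g(b ∨ j ∨ l ∨ l, c ∨ j ∨ j ∨ j, c ∨ j ∨ l ∨ l) ∧ g(g(c, c, c), b ∧ b ∧ c ∧ j, g(j, j, c))
  Order the arguments:  g(b ∨ j ∨ l ∨ l, c ∨ j ∨ j ∨ j, c ∨ j ∨ l ∨ l) ∧ g(g(c, c, c), b ∧ b ∧ c ∧ j, g(j, j, c)) ∨ g(g(c ∨ c ∨ j, b ∨ b ∨ l, g(l, l, c)), g(c ∨ j, c ∨ c ∨ j ∨ l, b ∨ c ∨ l), g(b ∨ j, b ∨ b ∨ l ∨ l, j ∨ j ∨ l ∨ l))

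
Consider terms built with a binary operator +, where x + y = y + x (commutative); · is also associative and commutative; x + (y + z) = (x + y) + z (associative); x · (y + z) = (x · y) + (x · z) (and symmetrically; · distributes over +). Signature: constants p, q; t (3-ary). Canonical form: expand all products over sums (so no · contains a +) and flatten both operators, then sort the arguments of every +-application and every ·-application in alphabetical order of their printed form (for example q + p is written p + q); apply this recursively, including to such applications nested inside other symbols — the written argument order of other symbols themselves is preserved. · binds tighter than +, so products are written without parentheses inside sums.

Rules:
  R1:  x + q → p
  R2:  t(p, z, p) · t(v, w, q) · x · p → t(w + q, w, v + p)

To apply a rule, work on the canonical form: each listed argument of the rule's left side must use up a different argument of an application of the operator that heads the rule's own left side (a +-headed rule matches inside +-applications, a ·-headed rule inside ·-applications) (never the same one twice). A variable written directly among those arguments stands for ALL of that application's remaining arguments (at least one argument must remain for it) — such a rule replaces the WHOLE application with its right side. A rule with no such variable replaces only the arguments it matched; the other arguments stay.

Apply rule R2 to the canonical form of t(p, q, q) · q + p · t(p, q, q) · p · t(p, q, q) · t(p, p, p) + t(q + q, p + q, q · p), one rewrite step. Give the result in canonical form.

Canonical form:  p · p · t(p, p, p) · t(p, q, q) · t(p, q, q) + q · t(p, q, q) + t(q + q, p + q, p · q)
R2 matches:  uses p, t(p, p, p), t(p, q, q);  v := p, w := q, x := p · t(p, q, q), z := p
The extension variable absorbs all remaining arguments, so the whole application is rewritten.
New term:  q · t(p, q, q) + t(q + q, p + q, p · q) + t(q + q, q, p + p)

Answer: q · t(p, q, q) + t(q + q, p + q, p · q) + t(q + q, q, p + p)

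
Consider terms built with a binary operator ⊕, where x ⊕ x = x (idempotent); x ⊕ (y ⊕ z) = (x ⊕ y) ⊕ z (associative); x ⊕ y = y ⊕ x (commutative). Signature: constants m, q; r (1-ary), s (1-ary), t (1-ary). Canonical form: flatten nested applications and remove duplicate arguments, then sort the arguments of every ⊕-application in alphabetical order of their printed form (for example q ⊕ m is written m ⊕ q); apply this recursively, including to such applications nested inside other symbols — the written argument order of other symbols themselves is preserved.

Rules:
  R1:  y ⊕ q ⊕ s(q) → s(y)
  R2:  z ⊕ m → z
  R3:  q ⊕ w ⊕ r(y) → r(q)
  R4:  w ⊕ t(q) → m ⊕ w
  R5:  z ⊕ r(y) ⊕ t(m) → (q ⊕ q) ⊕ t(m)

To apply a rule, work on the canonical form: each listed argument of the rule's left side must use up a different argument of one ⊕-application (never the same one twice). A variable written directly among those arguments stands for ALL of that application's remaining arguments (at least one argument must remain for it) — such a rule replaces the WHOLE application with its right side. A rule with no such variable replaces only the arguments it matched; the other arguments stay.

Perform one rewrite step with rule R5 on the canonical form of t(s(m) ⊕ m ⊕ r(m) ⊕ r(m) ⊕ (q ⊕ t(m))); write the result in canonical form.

Answer: t(q ⊕ t(m))

Derivation:
Canonical form:  t(m ⊕ q ⊕ r(m) ⊕ s(m) ⊕ t(m))
Match R5:  consume r(m), t(m);  y := m, z := m ⊕ q ⊕ s(m)
Every leftover argument binds to the variable; the entire application is replaced.
Result:  t(q ⊕ t(m))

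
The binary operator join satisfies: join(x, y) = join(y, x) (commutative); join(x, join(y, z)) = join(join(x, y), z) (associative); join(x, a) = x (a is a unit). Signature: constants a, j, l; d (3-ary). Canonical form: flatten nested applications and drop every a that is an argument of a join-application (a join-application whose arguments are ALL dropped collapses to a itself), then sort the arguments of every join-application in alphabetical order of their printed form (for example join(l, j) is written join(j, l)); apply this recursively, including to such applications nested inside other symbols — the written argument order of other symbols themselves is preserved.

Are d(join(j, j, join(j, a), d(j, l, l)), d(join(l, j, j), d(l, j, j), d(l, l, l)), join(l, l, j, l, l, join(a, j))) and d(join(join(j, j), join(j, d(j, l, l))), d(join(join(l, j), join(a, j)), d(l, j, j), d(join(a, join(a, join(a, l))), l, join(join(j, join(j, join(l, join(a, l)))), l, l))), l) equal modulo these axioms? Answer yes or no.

Left:  d(join(j, j, join(j, a), d(j, l, l)), d(join(l, j, j), d(l, j, j), d(l, l, l)), join(l, l, j, l, l, join(a, j)))
  Descend into:  join(j, j, join(j, a), d(j, l, l))
  Un-nest:  join(j, j, j, a, d(j, l, l))
  Units out:  drop a
  Order the arguments:  join(d(j, l, l), j, j, j)
  Reassemble:  d(join(d(j, l, l), j, j, j), d(join(j, j, l), d(l, j, j), d(l, l, l)), join(j, j, l, l, l, l))
Right:  d(join(join(j, j), join(j, d(j, l, l))), d(join(join(l, j), join(a, j)), d(l, j, j), d(join(a, join(a, join(a, l))), l, join(join(j, join(j, join(l, join(a, l)))), l, l))), l)
  Focus inside:  join(join(j, join(j, join(l, join(a, l)))), l, l)
  Merge nested applications:  join(j, j, l, a, l, l, l)
  Unit:  drop a
  Order the arguments:  join(j, j, l, l, l, l)
  Rebuild:  d(join(d(j, l, l), j, j, j), d(join(j, j, l), d(l, j, j), d(l, l, join(j, j, l, l, l, l))), l)

Answer: no — d(join(d(j, l, l), j, j, j), d(join(j, j, l), d(l, j, j), d(l, l, l)), join(j, j, l, l, l, l)) vs d(join(d(j, l, l), j, j, j), d(join(j, j, l), d(l, j, j), d(l, l, join(j, j, l, l, l, l))), l)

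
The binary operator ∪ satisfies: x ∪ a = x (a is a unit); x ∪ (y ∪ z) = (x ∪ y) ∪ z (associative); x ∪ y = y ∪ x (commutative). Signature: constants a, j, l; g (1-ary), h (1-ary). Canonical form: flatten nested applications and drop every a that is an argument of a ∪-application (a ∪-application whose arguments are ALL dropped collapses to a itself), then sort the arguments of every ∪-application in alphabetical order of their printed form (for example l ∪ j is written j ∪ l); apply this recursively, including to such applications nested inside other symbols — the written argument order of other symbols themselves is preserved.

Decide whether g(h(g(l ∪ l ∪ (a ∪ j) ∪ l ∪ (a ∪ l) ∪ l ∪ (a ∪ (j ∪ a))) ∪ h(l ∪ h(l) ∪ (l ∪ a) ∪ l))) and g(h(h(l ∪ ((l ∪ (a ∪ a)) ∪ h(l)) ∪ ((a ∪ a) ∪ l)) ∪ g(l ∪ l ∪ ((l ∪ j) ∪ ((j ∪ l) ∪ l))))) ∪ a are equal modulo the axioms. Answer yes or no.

Left:  g(h(g(l ∪ l ∪ (a ∪ j) ∪ l ∪ (a ∪ l) ∪ l ∪ (a ∪ (j ∪ a))) ∪ h(l ∪ h(l) ∪ (l ∪ a) ∪ l)))
  Focus inside:  g(l ∪ l ∪ (a ∪ j) ∪ l ∪ (a ∪ l) ∪ l ∪ (a ∪ (j ∪ a))) ∪ h(l ∪ h(l) ∪ (l ∪ a) ∪ l)
  Canonicalize subterm:  g(l ∪ l ∪ (a ∪ j) ∪ l ∪ (a ∪ l) ∪ l ∪ (a ∪ (j ∪ a)))  →  g(j ∪ j ∪ l ∪ l ∪ l ∪ l ∪ l)
  Inside:  h(l ∪ h(l) ∪ (l ∪ a) ∪ l)  →  h(h(l) ∪ l ∪ l ∪ l)
  Order the arguments:  g(j ∪ j ∪ l ∪ l ∪ l ∪ l ∪ l) ∪ h(h(l) ∪ l ∪ l ∪ l)
  Reassemble:  g(h(g(j ∪ j ∪ l ∪ l ∪ l ∪ l ∪ l) ∪ h(h(l) ∪ l ∪ l ∪ l)))
Right:  g(h(h(l ∪ ((l ∪ (a ∪ a)) ∪ h(l)) ∪ ((a ∪ a) ∪ l)) ∪ g(l ∪ l ∪ ((l ∪ j) ∪ ((j ∪ l) ∪ l))))) ∪ a
  Canonicalize subterm:  g(h(h(l ∪ ((l ∪ (a ∪ a)) ∪ h(l)) ∪ ((a ∪ a) ∪ l)) ∪ g(l ∪ l ∪ ((l ∪ j) ∪ ((j ∪ l) ∪ l)))))  →  g(h(g(j ∪ j ∪ l ∪ l ∪ l ∪ l ∪ l) ∪ h(h(l) ∪ l ∪ l ∪ l)))
  Drop the unit:  drop a
  Sort:  g(h(g(j ∪ j ∪ l ∪ l ∪ l ∪ l ∪ l) ∪ h(h(l) ∪ l ∪ l ∪ l)))

Answer: yes — both canonical forms are g(h(g(j ∪ j ∪ l ∪ l ∪ l ∪ l ∪ l) ∪ h(h(l) ∪ l ∪ l ∪ l)))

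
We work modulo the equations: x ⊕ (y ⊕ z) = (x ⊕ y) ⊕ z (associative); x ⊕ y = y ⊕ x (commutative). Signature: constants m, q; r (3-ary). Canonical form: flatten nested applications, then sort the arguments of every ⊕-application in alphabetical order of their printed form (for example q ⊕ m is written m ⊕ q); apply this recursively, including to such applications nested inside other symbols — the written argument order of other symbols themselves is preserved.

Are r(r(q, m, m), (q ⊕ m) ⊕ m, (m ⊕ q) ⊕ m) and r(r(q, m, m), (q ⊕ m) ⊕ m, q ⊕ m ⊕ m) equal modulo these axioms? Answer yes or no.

Answer: yes — both canonical forms are r(r(q, m, m), m ⊕ m ⊕ q, m ⊕ m ⊕ q)

Derivation:
Left:  r(r(q, m, m), (q ⊕ m) ⊕ m, (m ⊕ q) ⊕ m)
  Descend into:  (m ⊕ q) ⊕ m
  Merge nested applications:  m ⊕ q ⊕ m
  Sort arguments:  m ⊕ m ⊕ q
  Reassemble:  r(r(q, m, m), m ⊕ m ⊕ q, m ⊕ m ⊕ q)
Right:  r(r(q, m, m), (q ⊕ m) ⊕ m, q ⊕ m ⊕ m)
  Focus inside:  (q ⊕ m) ⊕ m
  Un-nest:  q ⊕ m ⊕ m
  Order the arguments:  m ⊕ m ⊕ q
  Reassemble:  r(r(q, m, m), m ⊕ m ⊕ q, m ⊕ m ⊕ q)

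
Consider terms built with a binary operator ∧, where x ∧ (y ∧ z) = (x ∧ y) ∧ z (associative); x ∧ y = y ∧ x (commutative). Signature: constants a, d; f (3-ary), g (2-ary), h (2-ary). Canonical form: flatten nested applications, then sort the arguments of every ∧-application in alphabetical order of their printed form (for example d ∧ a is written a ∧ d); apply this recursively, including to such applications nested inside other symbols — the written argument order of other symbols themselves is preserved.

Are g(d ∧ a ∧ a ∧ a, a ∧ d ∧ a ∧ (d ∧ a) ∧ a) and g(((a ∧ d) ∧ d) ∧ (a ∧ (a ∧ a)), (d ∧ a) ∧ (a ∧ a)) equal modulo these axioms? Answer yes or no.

Answer: no — g(a ∧ a ∧ a ∧ d, a ∧ a ∧ a ∧ a ∧ d ∧ d) vs g(a ∧ a ∧ a ∧ a ∧ d ∧ d, a ∧ a ∧ a ∧ d)

Derivation:
Left:  g(d ∧ a ∧ a ∧ a, a ∧ d ∧ a ∧ (d ∧ a) ∧ a)
  Work inside:  a ∧ d ∧ a ∧ (d ∧ a) ∧ a
  Flatten:  a ∧ d ∧ a ∧ d ∧ a ∧ a
  Sort:  a ∧ a ∧ a ∧ a ∧ d ∧ d
  Put back:  g(a ∧ a ∧ a ∧ d, a ∧ a ∧ a ∧ a ∧ d ∧ d)
Right:  g(((a ∧ d) ∧ d) ∧ (a ∧ (a ∧ a)), (d ∧ a) ∧ (a ∧ a))
  Work inside:  ((a ∧ d) ∧ d) ∧ (a ∧ (a ∧ a))
  Flatten:  a ∧ d ∧ d ∧ a ∧ a ∧ a
  Sort arguments:  a ∧ a ∧ a ∧ a ∧ d ∧ d
  Rebuild:  g(a ∧ a ∧ a ∧ a ∧ d ∧ d, a ∧ a ∧ a ∧ d)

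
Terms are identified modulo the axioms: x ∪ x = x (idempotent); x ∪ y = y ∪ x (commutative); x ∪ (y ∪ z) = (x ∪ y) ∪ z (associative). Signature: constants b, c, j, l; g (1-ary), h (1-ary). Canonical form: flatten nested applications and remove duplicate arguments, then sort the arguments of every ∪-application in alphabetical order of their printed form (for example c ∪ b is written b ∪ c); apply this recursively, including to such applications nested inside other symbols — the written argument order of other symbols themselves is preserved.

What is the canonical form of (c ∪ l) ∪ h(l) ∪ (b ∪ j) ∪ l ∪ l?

Answer: b ∪ c ∪ h(l) ∪ j ∪ l

Derivation:
Un-nest:  c ∪ l ∪ h(l) ∪ b ∪ j ∪ l ∪ l
Deduplicate:  drop duplicate l, l
Sort:  b ∪ c ∪ h(l) ∪ j ∪ l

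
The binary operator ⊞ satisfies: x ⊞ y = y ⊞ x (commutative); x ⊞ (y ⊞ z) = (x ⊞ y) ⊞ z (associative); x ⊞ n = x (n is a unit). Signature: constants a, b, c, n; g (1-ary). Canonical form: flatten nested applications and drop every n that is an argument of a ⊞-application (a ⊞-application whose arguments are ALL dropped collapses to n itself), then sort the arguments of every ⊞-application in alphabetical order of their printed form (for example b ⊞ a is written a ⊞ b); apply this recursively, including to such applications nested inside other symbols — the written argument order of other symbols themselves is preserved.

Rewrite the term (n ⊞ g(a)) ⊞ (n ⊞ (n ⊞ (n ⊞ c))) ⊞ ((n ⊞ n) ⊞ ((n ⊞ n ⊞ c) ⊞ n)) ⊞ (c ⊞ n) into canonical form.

Flatten:  n ⊞ g(a) ⊞ n ⊞ n ⊞ n ⊞ c ⊞ n ⊞ n ⊞ n ⊞ n ⊞ c ⊞ n ⊞ c ⊞ n
Drop the unit:  drop n (×10)
Sort arguments:  c ⊞ c ⊞ c ⊞ g(a)

Answer: c ⊞ c ⊞ c ⊞ g(a)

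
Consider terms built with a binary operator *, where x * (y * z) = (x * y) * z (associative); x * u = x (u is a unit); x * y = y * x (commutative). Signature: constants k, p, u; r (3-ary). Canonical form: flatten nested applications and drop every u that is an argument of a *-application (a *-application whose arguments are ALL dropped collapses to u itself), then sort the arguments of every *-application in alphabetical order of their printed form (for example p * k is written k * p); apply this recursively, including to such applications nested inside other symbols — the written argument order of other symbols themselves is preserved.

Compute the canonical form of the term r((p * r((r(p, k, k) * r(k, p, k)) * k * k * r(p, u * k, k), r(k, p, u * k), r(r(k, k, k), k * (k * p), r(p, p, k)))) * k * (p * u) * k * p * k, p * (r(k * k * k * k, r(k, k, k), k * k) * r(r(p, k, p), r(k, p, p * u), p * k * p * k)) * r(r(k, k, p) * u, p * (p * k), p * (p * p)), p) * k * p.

Answer: k * p * r(k * k * k * p * p * p * r(k * k * r(k, p, k) * r(p, k, k) * r(p, k, k), r(k, p, k), r(r(k, k, k), k * k * p, r(p, p, k))), p * r(k * k * k * k, r(k, k, k), k * k) * r(r(k, k, p), k * p * p, p * p * p) * r(r(p, k, p), r(k, p, p), k * k * p * p), p)

Derivation:
Inside:  r((p * r((r(p, k, k) * r(k, p, k)) * k * k * r(p, u * k, k), r(k, p, u * k), r(r(k, k, k), k * (k * p), r(p, p, k)))) * k * (p * u) * k * p * k, p * (r(k * k * k * k, r(k, k, k), k * k) * r(r(p, k, p), r(k, p, p * u), p * k * p * k)) * r(r(k, k, p) * u, p * (p * k), p * (p * p)), p)  →  r(k * k * k * p * p * p * r(k * k * r(k, p, k) * r(p, k, k) * r(p, k, k), r(k, p, k), r(r(k, k, k), k * k * p, r(p, p, k))), p * r(k * k * k * k, r(k, k, k), k * k) * r(r(k, k, p), k * p * p, p * p * p) * r(r(p, k, p), r(k, p, p), k * k * p * p), p)
Sort arguments:  k * p * r(k * k * k * p * p * p * r(k * k * r(k, p, k) * r(p, k, k) * r(p, k, k), r(k, p, k), r(r(k, k, k), k * k * p, r(p, p, k))), p * r(k * k * k * k, r(k, k, k), k * k) * r(r(k, k, p), k * p * p, p * p * p) * r(r(p, k, p), r(k, p, p), k * k * p * p), p)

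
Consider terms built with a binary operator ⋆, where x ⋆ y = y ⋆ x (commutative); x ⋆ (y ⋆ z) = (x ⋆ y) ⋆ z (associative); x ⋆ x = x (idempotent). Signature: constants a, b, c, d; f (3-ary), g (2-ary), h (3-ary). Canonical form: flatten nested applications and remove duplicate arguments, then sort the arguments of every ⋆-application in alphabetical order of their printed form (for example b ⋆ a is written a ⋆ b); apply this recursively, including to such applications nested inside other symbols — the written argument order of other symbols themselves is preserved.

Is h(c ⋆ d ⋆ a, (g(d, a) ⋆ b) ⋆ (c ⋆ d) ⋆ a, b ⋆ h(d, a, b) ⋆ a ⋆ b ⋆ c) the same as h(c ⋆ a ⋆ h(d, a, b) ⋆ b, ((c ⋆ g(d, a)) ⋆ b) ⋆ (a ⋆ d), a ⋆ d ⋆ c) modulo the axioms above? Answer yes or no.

Answer: no — h(a ⋆ c ⋆ d, a ⋆ b ⋆ c ⋆ d ⋆ g(d, a), a ⋆ b ⋆ c ⋆ h(d, a, b)) vs h(a ⋆ b ⋆ c ⋆ h(d, a, b), a ⋆ b ⋆ c ⋆ d ⋆ g(d, a), a ⋆ c ⋆ d)

Derivation:
Left:  h(c ⋆ d ⋆ a, (g(d, a) ⋆ b) ⋆ (c ⋆ d) ⋆ a, b ⋆ h(d, a, b) ⋆ a ⋆ b ⋆ c)
  Work inside:  (g(d, a) ⋆ b) ⋆ (c ⋆ d) ⋆ a
  Un-nest:  g(d, a) ⋆ b ⋆ c ⋆ d ⋆ a
  Sort:  a ⋆ b ⋆ c ⋆ d ⋆ g(d, a)
  Rebuild:  h(a ⋆ c ⋆ d, a ⋆ b ⋆ c ⋆ d ⋆ g(d, a), a ⋆ b ⋆ c ⋆ h(d, a, b))
Right:  h(c ⋆ a ⋆ h(d, a, b) ⋆ b, ((c ⋆ g(d, a)) ⋆ b) ⋆ (a ⋆ d), a ⋆ d ⋆ c)
  Work inside:  ((c ⋆ g(d, a)) ⋆ b) ⋆ (a ⋆ d)
  Un-nest:  c ⋆ g(d, a) ⋆ b ⋆ a ⋆ d
  Order the arguments:  a ⋆ b ⋆ c ⋆ d ⋆ g(d, a)
  Rebuild:  h(a ⋆ b ⋆ c ⋆ h(d, a, b), a ⋆ b ⋆ c ⋆ d ⋆ g(d, a), a ⋆ c ⋆ d)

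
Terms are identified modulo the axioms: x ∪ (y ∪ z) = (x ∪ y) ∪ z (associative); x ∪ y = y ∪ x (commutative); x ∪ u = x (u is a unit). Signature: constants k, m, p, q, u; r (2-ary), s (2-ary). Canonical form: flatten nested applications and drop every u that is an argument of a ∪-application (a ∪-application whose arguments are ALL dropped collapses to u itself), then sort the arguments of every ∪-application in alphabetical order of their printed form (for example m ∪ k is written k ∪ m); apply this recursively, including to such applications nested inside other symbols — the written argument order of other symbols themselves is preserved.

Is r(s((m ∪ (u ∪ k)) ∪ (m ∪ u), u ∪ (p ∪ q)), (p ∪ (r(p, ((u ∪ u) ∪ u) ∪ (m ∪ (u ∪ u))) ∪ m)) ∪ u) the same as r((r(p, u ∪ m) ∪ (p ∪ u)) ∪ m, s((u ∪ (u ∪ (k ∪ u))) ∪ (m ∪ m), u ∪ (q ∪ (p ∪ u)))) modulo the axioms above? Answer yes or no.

Left:  r(s((m ∪ (u ∪ k)) ∪ (m ∪ u), u ∪ (p ∪ q)), (p ∪ (r(p, ((u ∪ u) ∪ u) ∪ (m ∪ (u ∪ u))) ∪ m)) ∪ u)
  Focus inside:  (p ∪ (r(p, ((u ∪ u) ∪ u) ∪ (m ∪ (u ∪ u))) ∪ m)) ∪ u
  Flatten:  p ∪ r(p, ((u ∪ u) ∪ u) ∪ (m ∪ (u ∪ u))) ∪ m ∪ u
  Inside:  r(p, ((u ∪ u) ∪ u) ∪ (m ∪ (u ∪ u)))  →  r(p, m)
  Unit:  drop u
  Sort:  m ∪ p ∪ r(p, m)
  Put back:  r(s(k ∪ m ∪ m, p ∪ q), m ∪ p ∪ r(p, m))
Right:  r((r(p, u ∪ m) ∪ (p ∪ u)) ∪ m, s((u ∪ (u ∪ (k ∪ u))) ∪ (m ∪ m), u ∪ (q ∪ (p ∪ u))))
  Work inside:  (u ∪ (u ∪ (k ∪ u))) ∪ (m ∪ m)
  Flatten:  u ∪ u ∪ k ∪ u ∪ m ∪ m
  Drop the unit:  drop u (×3)
  Sort:  k ∪ m ∪ m
  Rebuild:  r(m ∪ p ∪ r(p, m), s(k ∪ m ∪ m, p ∪ q))

Answer: no — r(s(k ∪ m ∪ m, p ∪ q), m ∪ p ∪ r(p, m)) vs r(m ∪ p ∪ r(p, m), s(k ∪ m ∪ m, p ∪ q))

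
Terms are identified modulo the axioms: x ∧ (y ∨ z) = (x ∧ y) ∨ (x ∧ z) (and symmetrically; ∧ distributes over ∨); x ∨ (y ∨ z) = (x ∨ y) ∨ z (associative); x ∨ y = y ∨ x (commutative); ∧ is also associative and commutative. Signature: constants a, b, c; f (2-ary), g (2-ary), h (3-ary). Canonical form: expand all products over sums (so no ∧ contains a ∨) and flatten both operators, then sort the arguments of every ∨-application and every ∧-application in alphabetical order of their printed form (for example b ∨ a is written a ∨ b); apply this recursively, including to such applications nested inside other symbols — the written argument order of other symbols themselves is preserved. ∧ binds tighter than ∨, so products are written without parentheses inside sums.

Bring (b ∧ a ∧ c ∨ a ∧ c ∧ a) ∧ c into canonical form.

Answer: a ∧ a ∧ c ∧ c ∨ a ∧ b ∧ c ∧ c

Derivation:
Expand products over sums:  a ∧ b ∧ c ∧ c ∨ a ∧ a ∧ c ∧ c
Order the arguments:  a ∧ a ∧ c ∧ c ∨ a ∧ b ∧ c ∧ c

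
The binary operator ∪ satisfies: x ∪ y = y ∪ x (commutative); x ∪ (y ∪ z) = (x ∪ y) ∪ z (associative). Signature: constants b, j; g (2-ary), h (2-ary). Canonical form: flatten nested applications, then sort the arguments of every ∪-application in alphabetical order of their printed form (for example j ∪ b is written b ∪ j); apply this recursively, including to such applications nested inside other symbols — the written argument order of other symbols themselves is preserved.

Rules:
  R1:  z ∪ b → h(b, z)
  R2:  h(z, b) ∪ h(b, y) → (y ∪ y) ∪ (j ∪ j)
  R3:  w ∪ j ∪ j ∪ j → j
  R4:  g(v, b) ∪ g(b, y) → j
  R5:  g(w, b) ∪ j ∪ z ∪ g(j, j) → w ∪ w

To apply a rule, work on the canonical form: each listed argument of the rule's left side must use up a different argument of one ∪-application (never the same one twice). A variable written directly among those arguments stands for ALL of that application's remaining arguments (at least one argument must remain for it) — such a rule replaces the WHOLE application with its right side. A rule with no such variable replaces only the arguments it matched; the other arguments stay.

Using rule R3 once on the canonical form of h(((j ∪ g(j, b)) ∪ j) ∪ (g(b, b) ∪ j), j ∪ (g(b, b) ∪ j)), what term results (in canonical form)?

Canonical form:  h(g(b, b) ∪ g(j, b) ∪ j ∪ j ∪ j, g(b, b) ∪ j ∪ j)
Match R3:  consume j, j, j;  w := g(b, b) ∪ g(j, b)
The extension variable absorbs all remaining arguments, so the whole application is rewritten.
New term:  h(j, g(b, b) ∪ j ∪ j)

Answer: h(j, g(b, b) ∪ j ∪ j)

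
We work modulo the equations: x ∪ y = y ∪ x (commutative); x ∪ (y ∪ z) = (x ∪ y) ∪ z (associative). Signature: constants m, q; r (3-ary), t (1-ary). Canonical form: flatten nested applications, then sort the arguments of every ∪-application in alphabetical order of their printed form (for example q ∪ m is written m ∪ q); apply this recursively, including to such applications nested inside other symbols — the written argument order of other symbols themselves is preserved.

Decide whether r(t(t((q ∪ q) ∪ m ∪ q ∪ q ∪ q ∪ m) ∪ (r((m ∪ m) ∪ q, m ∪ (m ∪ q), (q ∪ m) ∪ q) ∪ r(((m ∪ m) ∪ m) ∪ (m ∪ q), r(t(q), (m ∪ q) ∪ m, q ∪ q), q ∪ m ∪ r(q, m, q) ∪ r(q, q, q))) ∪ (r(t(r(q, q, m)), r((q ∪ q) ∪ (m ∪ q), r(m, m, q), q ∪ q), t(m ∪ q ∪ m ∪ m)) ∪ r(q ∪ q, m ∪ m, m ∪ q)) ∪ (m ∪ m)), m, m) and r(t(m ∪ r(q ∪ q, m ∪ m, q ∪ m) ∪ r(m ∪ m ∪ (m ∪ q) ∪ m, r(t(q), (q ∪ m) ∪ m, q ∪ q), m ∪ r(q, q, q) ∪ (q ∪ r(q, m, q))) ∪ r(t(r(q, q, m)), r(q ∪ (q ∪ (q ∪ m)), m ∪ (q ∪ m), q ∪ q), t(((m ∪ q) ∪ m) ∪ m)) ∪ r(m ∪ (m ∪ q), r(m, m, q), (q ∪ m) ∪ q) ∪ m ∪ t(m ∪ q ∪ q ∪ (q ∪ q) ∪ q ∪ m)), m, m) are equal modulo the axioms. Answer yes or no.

Answer: no — r(t(m ∪ m ∪ r(m ∪ m ∪ m ∪ m ∪ q, r(t(q), m ∪ m ∪ q, q ∪ q), m ∪ q ∪ r(q, m, q) ∪ r(q, q, q)) ∪ r(m ∪ m ∪ q, m ∪ m ∪ q, m ∪ q ∪ q) ∪ r(q ∪ q, m ∪ m, m ∪ q) ∪ r(t(r(q, q, m)), r(m ∪ q ∪ q ∪ q, r(m, m, q), q ∪ q), t(m ∪ m ∪ m ∪ q)) ∪ t(m ∪ m ∪ q ∪ q ∪ q ∪ q ∪ q)), m, m) vs r(t(m ∪ m ∪ r(m ∪ m ∪ m ∪ m ∪ q, r(t(q), m ∪ m ∪ q, q ∪ q), m ∪ q ∪ r(q, m, q) ∪ r(q, q, q)) ∪ r(m ∪ m ∪ q, r(m, m, q), m ∪ q ∪ q) ∪ r(q ∪ q, m ∪ m, m ∪ q) ∪ r(t(r(q, q, m)), r(m ∪ q ∪ q ∪ q, m ∪ m ∪ q, q ∪ q), t(m ∪ m ∪ m ∪ q)) ∪ t(m ∪ m ∪ q ∪ q ∪ q ∪ q ∪ q)), m, m)

Derivation:
Left:  r(t(t((q ∪ q) ∪ m ∪ q ∪ q ∪ q ∪ m) ∪ (r((m ∪ m) ∪ q, m ∪ (m ∪ q), (q ∪ m) ∪ q) ∪ r(((m ∪ m) ∪ m) ∪ (m ∪ q), r(t(q), (m ∪ q) ∪ m, q ∪ q), q ∪ m ∪ r(q, m, q) ∪ r(q, q, q))) ∪ (r(t(r(q, q, m)), r((q ∪ q) ∪ (m ∪ q), r(m, m, q), q ∪ q), t(m ∪ q ∪ m ∪ m)) ∪ r(q ∪ q, m ∪ m, m ∪ q)) ∪ (m ∪ m)), m, m)
  Focus inside:  t((q ∪ q) ∪ m ∪ q ∪ q ∪ q ∪ m) ∪ (r((m ∪ m) ∪ q, m ∪ (m ∪ q), (q ∪ m) ∪ q) ∪ r(((m ∪ m) ∪ m) ∪ (m ∪ q), r(t(q), (m ∪ q) ∪ m, q ∪ q), q ∪ m ∪ r(q, m, q) ∪ r(q, q, q))) ∪ (r(t(r(q, q, m)), r((q ∪ q) ∪ (m ∪ q), r(m, m, q), q ∪ q), t(m ∪ q ∪ m ∪ m)) ∪ r(q ∪ q, m ∪ m, m ∪ q)) ∪ (m ∪ m)
  Merge nested applications:  t((q ∪ q) ∪ m ∪ q ∪ q ∪ q ∪ m) ∪ r((m ∪ m) ∪ q, m ∪ (m ∪ q), (q ∪ m) ∪ q) ∪ r(((m ∪ m) ∪ m) ∪ (m ∪ q), r(t(q), (m ∪ q) ∪ m, q ∪ q), q ∪ m ∪ r(q, m, q) ∪ r(q, q, q)) ∪ r(t(r(q, q, m)), r((q ∪ q) ∪ (m ∪ q), r(m, m, q), q ∪ q), t(m ∪ q ∪ m ∪ m)) ∪ r(q ∪ q, m ∪ m, m ∪ q) ∪ m ∪ m
  Inside:  t((q ∪ q) ∪ m ∪ q ∪ q ∪ q ∪ m)  →  t(m ∪ m ∪ q ∪ q ∪ q ∪ q ∪ q)
  Simplify inside:  r((m ∪ m) ∪ q, m ∪ (m ∪ q), (q ∪ m) ∪ q)  →  r(m ∪ m ∪ q, m ∪ m ∪ q, m ∪ q ∪ q)
  Inside:  r(((m ∪ m) ∪ m) ∪ (m ∪ q), r(t(q), (m ∪ q) ∪ m, q ∪ q), q ∪ m ∪ r(q, m, q) ∪ r(q, q, q))  →  r(m ∪ m ∪ m ∪ m ∪ q, r(t(q), m ∪ m ∪ q, q ∪ q), m ∪ q ∪ r(q, m, q) ∪ r(q, q, q))
  Sort arguments:  m ∪ m ∪ r(m ∪ m ∪ m ∪ m ∪ q, r(t(q), m ∪ m ∪ q, q ∪ q), m ∪ q ∪ r(q, m, q) ∪ r(q, q, q)) ∪ r(m ∪ m ∪ q, m ∪ m ∪ q, m ∪ q ∪ q) ∪ r(q ∪ q, m ∪ m, m ∪ q) ∪ r(t(r(q, q, m)), r(m ∪ q ∪ q ∪ q, r(m, m, q), q ∪ q), t(m ∪ m ∪ m ∪ q)) ∪ t(m ∪ m ∪ q ∪ q ∪ q ∪ q ∪ q)
  Reassemble:  r(t(m ∪ m ∪ r(m ∪ m ∪ m ∪ m ∪ q, r(t(q), m ∪ m ∪ q, q ∪ q), m ∪ q ∪ r(q, m, q) ∪ r(q, q, q)) ∪ r(m ∪ m ∪ q, m ∪ m ∪ q, m ∪ q ∪ q) ∪ r(q ∪ q, m ∪ m, m ∪ q) ∪ r(t(r(q, q, m)), r(m ∪ q ∪ q ∪ q, r(m, m, q), q ∪ q), t(m ∪ m ∪ m ∪ q)) ∪ t(m ∪ m ∪ q ∪ q ∪ q ∪ q ∪ q)), m, m)
Right:  r(t(m ∪ r(q ∪ q, m ∪ m, q ∪ m) ∪ r(m ∪ m ∪ (m ∪ q) ∪ m, r(t(q), (q ∪ m) ∪ m, q ∪ q), m ∪ r(q, q, q) ∪ (q ∪ r(q, m, q))) ∪ r(t(r(q, q, m)), r(q ∪ (q ∪ (q ∪ m)), m ∪ (q ∪ m), q ∪ q), t(((m ∪ q) ∪ m) ∪ m)) ∪ r(m ∪ (m ∪ q), r(m, m, q), (q ∪ m) ∪ q) ∪ m ∪ t(m ∪ q ∪ q ∪ (q ∪ q) ∪ q ∪ m)), m, m)
  Focus inside:  m ∪ r(q ∪ q, m ∪ m, q ∪ m) ∪ r(m ∪ m ∪ (m ∪ q) ∪ m, r(t(q), (q ∪ m) ∪ m, q ∪ q), m ∪ r(q, q, q) ∪ (q ∪ r(q, m, q))) ∪ r(t(r(q, q, m)), r(q ∪ (q ∪ (q ∪ m)), m ∪ (q ∪ m), q ∪ q), t(((m ∪ q) ∪ m) ∪ m)) ∪ r(m ∪ (m ∪ q), r(m, m, q), (q ∪ m) ∪ q) ∪ m ∪ t(m ∪ q ∪ q ∪ (q ∪ q) ∪ q ∪ m)
  Simplify inside:  r(q ∪ q, m ∪ m, q ∪ m)  →  r(q ∪ q, m ∪ m, m ∪ q)
  Canonicalize subterm:  r(m ∪ m ∪ (m ∪ q) ∪ m, r(t(q), (q ∪ m) ∪ m, q ∪ q), m ∪ r(q, q, q) ∪ (q ∪ r(q, m, q)))  →  r(m ∪ m ∪ m ∪ m ∪ q, r(t(q), m ∪ m ∪ q, q ∪ q), m ∪ q ∪ r(q, m, q) ∪ r(q, q, q))
  Inside:  r(t(r(q, q, m)), r(q ∪ (q ∪ (q ∪ m)), m ∪ (q ∪ m), q ∪ q), t(((m ∪ q) ∪ m) ∪ m))  →  r(t(r(q, q, m)), r(m ∪ q ∪ q ∪ q, m ∪ m ∪ q, q ∪ q), t(m ∪ m ∪ m ∪ q))
  Order the arguments:  m ∪ m ∪ r(m ∪ m ∪ m ∪ m ∪ q, r(t(q), m ∪ m ∪ q, q ∪ q), m ∪ q ∪ r(q, m, q) ∪ r(q, q, q)) ∪ r(m ∪ m ∪ q, r(m, m, q), m ∪ q ∪ q) ∪ r(q ∪ q, m ∪ m, m ∪ q) ∪ r(t(r(q, q, m)), r(m ∪ q ∪ q ∪ q, m ∪ m ∪ q, q ∪ q), t(m ∪ m ∪ m ∪ q)) ∪ t(m ∪ m ∪ q ∪ q ∪ q ∪ q ∪ q)
  Reassemble:  r(t(m ∪ m ∪ r(m ∪ m ∪ m ∪ m ∪ q, r(t(q), m ∪ m ∪ q, q ∪ q), m ∪ q ∪ r(q, m, q) ∪ r(q, q, q)) ∪ r(m ∪ m ∪ q, r(m, m, q), m ∪ q ∪ q) ∪ r(q ∪ q, m ∪ m, m ∪ q) ∪ r(t(r(q, q, m)), r(m ∪ q ∪ q ∪ q, m ∪ m ∪ q, q ∪ q), t(m ∪ m ∪ m ∪ q)) ∪ t(m ∪ m ∪ q ∪ q ∪ q ∪ q ∪ q)), m, m)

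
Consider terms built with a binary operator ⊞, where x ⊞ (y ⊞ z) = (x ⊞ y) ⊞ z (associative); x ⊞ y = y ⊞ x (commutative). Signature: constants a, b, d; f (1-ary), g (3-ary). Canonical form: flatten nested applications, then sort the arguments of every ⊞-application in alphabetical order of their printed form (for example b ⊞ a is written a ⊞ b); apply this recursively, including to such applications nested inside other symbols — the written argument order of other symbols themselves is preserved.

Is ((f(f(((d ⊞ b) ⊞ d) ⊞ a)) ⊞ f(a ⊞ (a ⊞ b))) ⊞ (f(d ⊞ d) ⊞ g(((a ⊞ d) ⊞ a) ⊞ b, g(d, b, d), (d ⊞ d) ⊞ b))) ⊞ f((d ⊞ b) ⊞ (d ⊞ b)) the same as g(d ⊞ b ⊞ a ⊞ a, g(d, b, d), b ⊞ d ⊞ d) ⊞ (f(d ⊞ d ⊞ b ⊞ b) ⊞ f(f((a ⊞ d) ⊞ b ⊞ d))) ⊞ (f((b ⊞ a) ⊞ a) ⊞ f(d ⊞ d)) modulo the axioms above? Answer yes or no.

Left:  ((f(f(((d ⊞ b) ⊞ d) ⊞ a)) ⊞ f(a ⊞ (a ⊞ b))) ⊞ (f(d ⊞ d) ⊞ g(((a ⊞ d) ⊞ a) ⊞ b, g(d, b, d), (d ⊞ d) ⊞ b))) ⊞ f((d ⊞ b) ⊞ (d ⊞ b))
  Flatten:  f(f(((d ⊞ b) ⊞ d) ⊞ a)) ⊞ f(a ⊞ (a ⊞ b)) ⊞ f(d ⊞ d) ⊞ g(((a ⊞ d) ⊞ a) ⊞ b, g(d, b, d), (d ⊞ d) ⊞ b) ⊞ f((d ⊞ b) ⊞ (d ⊞ b))
  Canonicalize subterm:  f(f(((d ⊞ b) ⊞ d) ⊞ a))  →  f(f(a ⊞ b ⊞ d ⊞ d))
  Inside:  f(a ⊞ (a ⊞ b))  →  f(a ⊞ a ⊞ b)
  Canonicalize subterm:  g(((a ⊞ d) ⊞ a) ⊞ b, g(d, b, d), (d ⊞ d) ⊞ b)  →  g(a ⊞ a ⊞ b ⊞ d, g(d, b, d), b ⊞ d ⊞ d)
  Sort:  f(a ⊞ a ⊞ b) ⊞ f(b ⊞ b ⊞ d ⊞ d) ⊞ f(d ⊞ d) ⊞ f(f(a ⊞ b ⊞ d ⊞ d)) ⊞ g(a ⊞ a ⊞ b ⊞ d, g(d, b, d), b ⊞ d ⊞ d)
Right:  g(d ⊞ b ⊞ a ⊞ a, g(d, b, d), b ⊞ d ⊞ d) ⊞ (f(d ⊞ d ⊞ b ⊞ b) ⊞ f(f((a ⊞ d) ⊞ b ⊞ d))) ⊞ (f((b ⊞ a) ⊞ a) ⊞ f(d ⊞ d))
  Merge nested applications:  g(d ⊞ b ⊞ a ⊞ a, g(d, b, d), b ⊞ d ⊞ d) ⊞ f(d ⊞ d ⊞ b ⊞ b) ⊞ f(f((a ⊞ d) ⊞ b ⊞ d)) ⊞ f((b ⊞ a) ⊞ a) ⊞ f(d ⊞ d)
  Canonicalize subterm:  g(d ⊞ b ⊞ a ⊞ a, g(d, b, d), b ⊞ d ⊞ d)  →  g(a ⊞ a ⊞ b ⊞ d, g(d, b, d), b ⊞ d ⊞ d)
  Canonicalize subterm:  f(d ⊞ d ⊞ b ⊞ b)  →  f(b ⊞ b ⊞ d ⊞ d)
  Simplify inside:  f(f((a ⊞ d) ⊞ b ⊞ d))  →  f(f(a ⊞ b ⊞ d ⊞ d))
  Order the arguments:  f(a ⊞ a ⊞ b) ⊞ f(b ⊞ b ⊞ d ⊞ d) ⊞ f(d ⊞ d) ⊞ f(f(a ⊞ b ⊞ d ⊞ d)) ⊞ g(a ⊞ a ⊞ b ⊞ d, g(d, b, d), b ⊞ d ⊞ d)

Answer: yes — both canonical forms are f(a ⊞ a ⊞ b) ⊞ f(b ⊞ b ⊞ d ⊞ d) ⊞ f(d ⊞ d) ⊞ f(f(a ⊞ b ⊞ d ⊞ d)) ⊞ g(a ⊞ a ⊞ b ⊞ d, g(d, b, d), b ⊞ d ⊞ d)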